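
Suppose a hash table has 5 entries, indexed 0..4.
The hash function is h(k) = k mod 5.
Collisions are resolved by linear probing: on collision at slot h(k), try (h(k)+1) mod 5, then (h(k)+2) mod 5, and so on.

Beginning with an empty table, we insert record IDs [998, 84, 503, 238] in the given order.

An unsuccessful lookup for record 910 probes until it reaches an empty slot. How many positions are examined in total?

Insert 998: h=3, slot 3 empty -> index 3.
Insert 84: h=4, slot 4 empty -> index 4.
Insert 503: h=3, slots 3,4 occupied -> index 0.
Insert 238: h=3, slots 3,4,0 occupied -> index 1.
Table: [503, 238, ., 998, 84]
Lookup 910: h=0, probe 0,1,2 → slot 2 empty, not found.

3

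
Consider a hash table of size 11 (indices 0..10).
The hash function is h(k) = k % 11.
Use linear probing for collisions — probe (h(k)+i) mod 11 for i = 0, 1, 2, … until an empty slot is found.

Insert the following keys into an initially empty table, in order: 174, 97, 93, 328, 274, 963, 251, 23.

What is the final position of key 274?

174: h=9 -> slot 9
97: h=9, probe 9,10 -> slot 10
93: h=5 -> slot 5
328: h=9, probe 9,10,0 -> slot 0
274: h=10, probe 10,0,1 -> slot 1
963: h=6 -> slot 6
251: h=9, probe 9,10,0,1,2 -> slot 2
23: h=1, probe 1,2,3 -> slot 3
Table: [328, 274, 251, 23, -, 93, 963, -, -, 174, 97]

1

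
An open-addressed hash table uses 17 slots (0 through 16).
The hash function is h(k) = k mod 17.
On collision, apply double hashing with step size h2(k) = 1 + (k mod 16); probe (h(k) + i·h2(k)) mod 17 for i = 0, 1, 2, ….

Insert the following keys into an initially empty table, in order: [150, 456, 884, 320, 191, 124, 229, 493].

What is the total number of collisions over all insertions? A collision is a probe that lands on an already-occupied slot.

4

150: h=14 -> slot 14
456: h=14, h2=9, probe 14,6 -> slot 6
884: h=0 -> slot 0
320: h=14, h2=1, probe 14,15 -> slot 15
191: h=4 -> slot 4
124: h=5 -> slot 5
229: h=8 -> slot 8
493: h=0, h2=14, probe 0,14,11 -> slot 11
Table: [884, ., ., ., 191, 124, 456, ., 229, ., ., 493, ., ., 150, 320, .]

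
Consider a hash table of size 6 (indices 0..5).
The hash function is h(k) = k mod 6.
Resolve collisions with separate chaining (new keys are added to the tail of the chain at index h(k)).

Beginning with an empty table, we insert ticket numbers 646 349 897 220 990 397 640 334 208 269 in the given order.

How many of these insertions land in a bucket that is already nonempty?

Insert 646: h=4, bucket 4 empty -> new chain.
Insert 349: h=1, bucket 1 empty -> new chain.
Insert 897: h=3, bucket 3 empty -> new chain.
Insert 220: h=4, bucket 4 nonempty -> append to chain.
Insert 990: h=0, bucket 0 empty -> new chain.
Insert 397: h=1, bucket 1 nonempty -> append to chain.
Insert 640: h=4, bucket 4 nonempty -> append to chain.
Insert 334: h=4, bucket 4 nonempty -> append to chain.
Insert 208: h=4, bucket 4 nonempty -> append to chain.
Insert 269: h=5, bucket 5 empty -> new chain.
Final buckets:
0: 990
1: 349 -> 397
2: —
3: 897
4: 646 -> 220 -> 640 -> 334 -> 208
5: 269

5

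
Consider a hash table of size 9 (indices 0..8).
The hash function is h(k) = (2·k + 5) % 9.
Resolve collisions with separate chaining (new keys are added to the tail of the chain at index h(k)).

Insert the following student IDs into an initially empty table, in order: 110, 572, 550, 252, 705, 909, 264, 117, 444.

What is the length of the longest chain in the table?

3

Insert 110: h=0, bucket 0 empty -> new chain.
Insert 572: h=6, bucket 6 empty -> new chain.
Insert 550: h=7, bucket 7 empty -> new chain.
Insert 252: h=5, bucket 5 empty -> new chain.
Insert 705: h=2, bucket 2 empty -> new chain.
Insert 909: h=5, bucket 5 nonempty -> append to chain.
Insert 264: h=2, bucket 2 nonempty -> append to chain.
Insert 117: h=5, bucket 5 nonempty -> append to chain.
Insert 444: h=2, bucket 2 nonempty -> append to chain.
Final buckets:
0: 110
1: _
2: 705 -> 264 -> 444
3: _
4: _
5: 252 -> 909 -> 117
6: 572
7: 550
8: _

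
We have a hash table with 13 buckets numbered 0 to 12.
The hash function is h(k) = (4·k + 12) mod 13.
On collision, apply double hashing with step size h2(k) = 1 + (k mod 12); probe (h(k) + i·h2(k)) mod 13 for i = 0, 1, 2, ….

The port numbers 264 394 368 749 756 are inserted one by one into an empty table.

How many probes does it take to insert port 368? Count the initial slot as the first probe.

264: h=2 -> slot 2
394: h=2, h2=11, probe 2,0 -> slot 0
368: h=2, h2=9, probe 2,11 -> slot 11
749: h=5 -> slot 5
756: h=7 -> slot 7
Table: [394, —, 264, —, —, 749, —, 756, —, —, —, 368, —]

2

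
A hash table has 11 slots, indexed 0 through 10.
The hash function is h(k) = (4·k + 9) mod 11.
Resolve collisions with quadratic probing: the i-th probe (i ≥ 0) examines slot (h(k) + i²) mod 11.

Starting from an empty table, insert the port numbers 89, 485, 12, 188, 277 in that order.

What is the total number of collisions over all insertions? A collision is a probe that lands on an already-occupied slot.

7

Insert 89: h=2, slot 2 empty => index 2.
Insert 485: h=2, slot 2 occupied => index 3.
Insert 12: h=2, slots 2,3 occupied => index 6.
Insert 188: h=2, slots 2,3,6 occupied => index 0.
Insert 277: h=6, slot 6 occupied => index 7.
Table: [188, ., 89, 485, ., ., 12, 277, ., ., .]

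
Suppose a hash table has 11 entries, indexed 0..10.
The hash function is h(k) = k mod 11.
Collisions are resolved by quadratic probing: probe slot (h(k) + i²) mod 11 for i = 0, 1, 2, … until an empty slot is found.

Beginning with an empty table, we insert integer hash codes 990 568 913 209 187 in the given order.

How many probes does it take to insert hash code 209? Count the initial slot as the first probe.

3

990 hashes to 0; slot 0 is free → place at 0.
568 hashes to 7; slot 7 is free → place at 7.
913 hashes to 0; 0 taken → place at 1.
209 hashes to 0; 0,1 taken → place at 4.
187 hashes to 0; 0,1,4 taken → place at 9.
Table: [990, 913, _, _, 209, _, _, 568, _, 187, _]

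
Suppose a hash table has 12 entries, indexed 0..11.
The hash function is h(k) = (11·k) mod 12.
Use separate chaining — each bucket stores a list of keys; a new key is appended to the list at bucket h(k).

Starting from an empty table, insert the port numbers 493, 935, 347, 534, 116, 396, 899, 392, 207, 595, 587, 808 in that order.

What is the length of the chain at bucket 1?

4

Insert 493: h=11, bucket 11 empty -> new chain.
Insert 935: h=1, bucket 1 empty -> new chain.
Insert 347: h=1, bucket 1 nonempty -> append to chain.
Insert 534: h=6, bucket 6 empty -> new chain.
Insert 116: h=4, bucket 4 empty -> new chain.
Insert 396: h=0, bucket 0 empty -> new chain.
Insert 899: h=1, bucket 1 nonempty -> append to chain.
Insert 392: h=4, bucket 4 nonempty -> append to chain.
Insert 207: h=9, bucket 9 empty -> new chain.
Insert 595: h=5, bucket 5 empty -> new chain.
Insert 587: h=1, bucket 1 nonempty -> append to chain.
Insert 808: h=8, bucket 8 empty -> new chain.
Final buckets:
0: 396
1: 935 -> 347 -> 899 -> 587
2: -
3: -
4: 116 -> 392
5: 595
6: 534
7: -
8: 808
9: 207
10: -
11: 493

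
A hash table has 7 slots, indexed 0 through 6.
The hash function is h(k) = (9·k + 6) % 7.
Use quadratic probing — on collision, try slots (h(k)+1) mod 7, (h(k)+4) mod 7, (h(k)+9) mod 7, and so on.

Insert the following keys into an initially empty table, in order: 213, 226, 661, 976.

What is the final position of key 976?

Insert 213: h=5, slot 5 empty => index 5.
Insert 226: h=3, slot 3 empty => index 3.
Insert 661: h=5, slot 5 occupied => index 6.
Insert 976: h=5, slots 5,6 occupied => index 2.
Table: [∅, ∅, 976, 226, ∅, 213, 661]

2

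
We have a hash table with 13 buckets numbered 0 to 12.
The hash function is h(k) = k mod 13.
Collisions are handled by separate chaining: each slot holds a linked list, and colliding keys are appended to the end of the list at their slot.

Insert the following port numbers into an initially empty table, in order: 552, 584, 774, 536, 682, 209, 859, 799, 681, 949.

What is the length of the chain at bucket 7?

552 -> bucket 6
584 -> bucket 12
774 -> bucket 7
536 -> bucket 3
682 -> bucket 6 (collision)
209 -> bucket 1
859 -> bucket 1 (collision)
799 -> bucket 6 (collision)
681 -> bucket 5
949 -> bucket 0
Final buckets:
0: 949
1: 209 -> 859
2: —
3: 536
4: —
5: 681
6: 552 -> 682 -> 799
7: 774
8: —
9: —
10: —
11: —
12: 584

1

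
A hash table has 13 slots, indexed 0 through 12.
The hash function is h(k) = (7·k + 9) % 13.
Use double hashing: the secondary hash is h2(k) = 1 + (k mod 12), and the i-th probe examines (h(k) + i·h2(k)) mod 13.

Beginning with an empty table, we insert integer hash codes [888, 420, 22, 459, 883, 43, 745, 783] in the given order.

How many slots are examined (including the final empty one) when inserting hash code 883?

2

888 hashes to 11; slot 11 is free -> place at 11.
420 hashes to 11, h2=1; 11 taken -> place at 12.
22 hashes to 7; slot 7 is free -> place at 7.
459 hashes to 11, h2=4; 11 taken -> place at 2.
883 hashes to 2, h2=8; 2 taken -> place at 10.
43 hashes to 11, h2=8; 11 taken -> place at 6.
745 hashes to 11, h2=2; 11 taken -> place at 0.
783 hashes to 4; slot 4 is free -> place at 4.
Table: [745, ∅, 459, ∅, 783, ∅, 43, 22, ∅, ∅, 883, 888, 420]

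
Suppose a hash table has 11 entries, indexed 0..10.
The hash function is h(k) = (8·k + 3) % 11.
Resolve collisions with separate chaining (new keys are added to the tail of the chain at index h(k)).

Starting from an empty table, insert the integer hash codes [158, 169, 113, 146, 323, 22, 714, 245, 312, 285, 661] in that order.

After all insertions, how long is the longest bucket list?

4

Insert 158: h=2, bucket 2 empty -> new chain.
Insert 169: h=2, bucket 2 nonempty -> append to chain.
Insert 113: h=5, bucket 5 empty -> new chain.
Insert 146: h=5, bucket 5 nonempty -> append to chain.
Insert 323: h=2, bucket 2 nonempty -> append to chain.
Insert 22: h=3, bucket 3 empty -> new chain.
Insert 714: h=6, bucket 6 empty -> new chain.
Insert 245: h=5, bucket 5 nonempty -> append to chain.
Insert 312: h=2, bucket 2 nonempty -> append to chain.
Insert 285: h=6, bucket 6 nonempty -> append to chain.
Insert 661: h=0, bucket 0 empty -> new chain.
Final buckets:
0: 661
1: —
2: 158 -> 169 -> 323 -> 312
3: 22
4: —
5: 113 -> 146 -> 245
6: 714 -> 285
7: —
8: —
9: —
10: —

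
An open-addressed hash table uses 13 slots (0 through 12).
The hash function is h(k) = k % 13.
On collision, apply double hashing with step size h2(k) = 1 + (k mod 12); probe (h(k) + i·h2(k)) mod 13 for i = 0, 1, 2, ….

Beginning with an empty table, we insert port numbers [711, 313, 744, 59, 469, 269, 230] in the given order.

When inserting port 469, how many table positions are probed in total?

3

711: h=9 → slot 9
313: h=1 → slot 1
744: h=3 → slot 3
59: h=7 → slot 7
469: h=1, h2=2, probe 1,3,5 → slot 5
269: h=9, h2=6, probe 9,2 → slot 2
230: h=9, h2=3, probe 9,12 → slot 12
Table: [∅, 313, 269, 744, ∅, 469, ∅, 59, ∅, 711, ∅, ∅, 230]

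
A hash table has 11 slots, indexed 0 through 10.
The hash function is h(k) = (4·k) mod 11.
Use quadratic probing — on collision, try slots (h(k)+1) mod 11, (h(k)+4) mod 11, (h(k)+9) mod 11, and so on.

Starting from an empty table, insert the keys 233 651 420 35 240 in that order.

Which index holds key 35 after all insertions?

Insert 233: h=8, slot 8 empty -> index 8.
Insert 651: h=8, slot 8 occupied -> index 9.
Insert 420: h=8, slots 8,9 occupied -> index 1.
Insert 35: h=8, slots 8,9,1 occupied -> index 6.
Insert 240: h=3, slot 3 empty -> index 3.
Table: [∅, 420, ∅, 240, ∅, ∅, 35, ∅, 233, 651, ∅]

6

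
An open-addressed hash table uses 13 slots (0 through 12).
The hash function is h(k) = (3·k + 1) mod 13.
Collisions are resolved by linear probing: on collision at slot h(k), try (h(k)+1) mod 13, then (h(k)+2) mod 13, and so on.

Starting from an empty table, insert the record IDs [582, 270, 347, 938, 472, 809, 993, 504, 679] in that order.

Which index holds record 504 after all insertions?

582 hashes to 5; slot 5 is free => place at 5.
270 hashes to 5; 5 taken => place at 6.
347 hashes to 2; slot 2 is free => place at 2.
938 hashes to 7; slot 7 is free => place at 7.
472 hashes to 0; slot 0 is free => place at 0.
809 hashes to 10; slot 10 is free => place at 10.
993 hashes to 3; slot 3 is free => place at 3.
504 hashes to 5; 5,6,7 taken => place at 8.
679 hashes to 10; 10 taken => place at 11.
Table: [472, ∅, 347, 993, ∅, 582, 270, 938, 504, ∅, 809, 679, ∅]

8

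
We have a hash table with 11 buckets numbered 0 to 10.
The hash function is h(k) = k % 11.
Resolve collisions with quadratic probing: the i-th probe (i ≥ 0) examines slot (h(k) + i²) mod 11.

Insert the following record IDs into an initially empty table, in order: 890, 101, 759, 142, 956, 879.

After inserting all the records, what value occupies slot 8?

956

890: h=10 -> slot 10
101: h=2 -> slot 2
759: h=0 -> slot 0
142: h=10, probe 10,0,3 -> slot 3
956: h=10, probe 10,0,3,8 -> slot 8
879: h=10, probe 10,0,3,8,4 -> slot 4
Table: [759, ∅, 101, 142, 879, ∅, ∅, ∅, 956, ∅, 890]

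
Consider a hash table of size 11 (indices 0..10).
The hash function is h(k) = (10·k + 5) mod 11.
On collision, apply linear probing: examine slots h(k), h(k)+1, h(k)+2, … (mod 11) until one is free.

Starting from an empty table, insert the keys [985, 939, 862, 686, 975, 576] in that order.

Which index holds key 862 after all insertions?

Insert 985: h=10, slot 10 empty => index 10.
Insert 939: h=1, slot 1 empty => index 1.
Insert 862: h=1, slot 1 occupied => index 2.
Insert 686: h=1, slots 1,2 occupied => index 3.
Insert 975: h=9, slot 9 empty => index 9.
Insert 576: h=1, slots 1,2,3 occupied => index 4.
Table: [., 939, 862, 686, 576, ., ., ., ., 975, 985]

2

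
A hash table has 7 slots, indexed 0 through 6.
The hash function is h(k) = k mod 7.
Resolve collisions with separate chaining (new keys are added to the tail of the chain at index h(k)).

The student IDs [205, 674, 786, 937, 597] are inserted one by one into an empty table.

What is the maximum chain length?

205 -> bucket 2
674 -> bucket 2 (collision)
786 -> bucket 2 (collision)
937 -> bucket 6
597 -> bucket 2 (collision)
Final buckets:
0: —
1: —
2: 205 -> 674 -> 786 -> 597
3: —
4: —
5: —
6: 937

4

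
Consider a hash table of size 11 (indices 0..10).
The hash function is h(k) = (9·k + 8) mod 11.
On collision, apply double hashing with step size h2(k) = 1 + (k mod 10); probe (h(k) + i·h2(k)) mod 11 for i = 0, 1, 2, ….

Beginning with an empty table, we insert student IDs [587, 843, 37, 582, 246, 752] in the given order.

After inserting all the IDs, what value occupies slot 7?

246

587 hashes to 0; slot 0 is free => place at 0.
843 hashes to 5; slot 5 is free => place at 5.
37 hashes to 0, h2=8; 0 taken => place at 8.
582 hashes to 10; slot 10 is free => place at 10.
246 hashes to 0, h2=7; 0 taken => place at 7.
752 hashes to 0, h2=3; 0 taken => place at 3.
Table: [587, ∅, ∅, 752, ∅, 843, ∅, 246, 37, ∅, 582]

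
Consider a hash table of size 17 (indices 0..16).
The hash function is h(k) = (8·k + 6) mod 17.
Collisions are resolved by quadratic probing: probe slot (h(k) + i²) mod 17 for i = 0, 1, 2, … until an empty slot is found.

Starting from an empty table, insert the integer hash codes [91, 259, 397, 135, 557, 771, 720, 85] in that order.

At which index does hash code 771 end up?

12

91: h=3 → slot 3
259: h=4 → slot 4
397: h=3, probe 3,4,7 → slot 7
135: h=15 → slot 15
557: h=8 → slot 8
771: h=3, probe 3,4,7,12 → slot 12
720: h=3, probe 3,4,7,12,2 → slot 2
85: h=6 → slot 6
Table: [∅, ∅, 720, 91, 259, ∅, 85, 397, 557, ∅, ∅, ∅, 771, ∅, ∅, 135, ∅]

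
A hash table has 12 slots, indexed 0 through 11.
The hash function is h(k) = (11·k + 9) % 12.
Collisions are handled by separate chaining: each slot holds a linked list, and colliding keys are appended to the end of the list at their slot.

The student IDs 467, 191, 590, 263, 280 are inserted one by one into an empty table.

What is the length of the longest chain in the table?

3

Insert 467: h=10, bucket 10 empty → new chain.
Insert 191: h=10, bucket 10 nonempty → append to chain.
Insert 590: h=7, bucket 7 empty → new chain.
Insert 263: h=10, bucket 10 nonempty → append to chain.
Insert 280: h=5, bucket 5 empty → new chain.
Final buckets:
0: —
1: —
2: —
3: —
4: —
5: 280
6: —
7: 590
8: —
9: —
10: 467 -> 191 -> 263
11: —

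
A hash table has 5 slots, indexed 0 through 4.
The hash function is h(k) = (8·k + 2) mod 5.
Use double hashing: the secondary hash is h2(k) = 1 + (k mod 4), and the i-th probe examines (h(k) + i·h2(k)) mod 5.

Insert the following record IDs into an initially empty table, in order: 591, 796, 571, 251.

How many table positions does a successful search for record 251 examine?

3

Insert 591: h=0, slot 0 empty → index 0.
Insert 796: h=0, h2=1, slot 0 occupied → index 1.
Insert 571: h=0, h2=4, slot 0 occupied → index 4.
Insert 251: h=0, h2=4, slots 0,4 occupied → index 3.
Table: [591, 796, —, 251, 571]
Lookup 251: h=0, h2=4, probe 0,4,3 → found at 3.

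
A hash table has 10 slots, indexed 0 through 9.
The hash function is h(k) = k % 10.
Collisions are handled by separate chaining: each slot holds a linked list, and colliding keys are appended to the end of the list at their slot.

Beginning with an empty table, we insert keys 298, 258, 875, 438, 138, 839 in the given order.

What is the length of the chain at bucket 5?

1

Insert 298: h=8, bucket 8 empty -> new chain.
Insert 258: h=8, bucket 8 nonempty -> append to chain.
Insert 875: h=5, bucket 5 empty -> new chain.
Insert 438: h=8, bucket 8 nonempty -> append to chain.
Insert 138: h=8, bucket 8 nonempty -> append to chain.
Insert 839: h=9, bucket 9 empty -> new chain.
Final buckets:
0: ∅
1: ∅
2: ∅
3: ∅
4: ∅
5: 875
6: ∅
7: ∅
8: 298 -> 258 -> 438 -> 138
9: 839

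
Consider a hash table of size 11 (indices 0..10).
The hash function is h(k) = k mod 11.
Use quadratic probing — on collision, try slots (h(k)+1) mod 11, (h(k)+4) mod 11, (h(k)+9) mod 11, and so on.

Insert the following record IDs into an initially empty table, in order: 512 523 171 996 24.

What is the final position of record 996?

4

Insert 512: h=6, slot 6 empty → index 6.
Insert 523: h=6, slot 6 occupied → index 7.
Insert 171: h=6, slots 6,7 occupied → index 10.
Insert 996: h=6, slots 6,7,10 occupied → index 4.
Insert 24: h=2, slot 2 empty → index 2.
Table: [—, —, 24, —, 996, —, 512, 523, —, —, 171]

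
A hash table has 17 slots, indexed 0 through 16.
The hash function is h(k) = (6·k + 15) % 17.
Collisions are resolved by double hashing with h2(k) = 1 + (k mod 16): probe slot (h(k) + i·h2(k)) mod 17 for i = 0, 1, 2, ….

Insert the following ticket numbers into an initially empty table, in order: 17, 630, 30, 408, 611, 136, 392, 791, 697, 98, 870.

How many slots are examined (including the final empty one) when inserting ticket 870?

17: h=15 => slot 15
630: h=4 => slot 4
30: h=8 => slot 8
408: h=15, h2=9, probe 15,7 => slot 7
611: h=9 => slot 9
136: h=15, h2=9, probe 15,7,16 => slot 16
392: h=4, h2=9, probe 4,13 => slot 13
791: h=1 => slot 1
697: h=15, h2=10, probe 15,8,1,11 => slot 11
98: h=8, h2=3, probe 8,11,14 => slot 14
870: h=16, h2=7, probe 16,6 => slot 6
Table: [—, 791, —, —, 630, —, 870, 408, 30, 611, —, 697, —, 392, 98, 17, 136]

2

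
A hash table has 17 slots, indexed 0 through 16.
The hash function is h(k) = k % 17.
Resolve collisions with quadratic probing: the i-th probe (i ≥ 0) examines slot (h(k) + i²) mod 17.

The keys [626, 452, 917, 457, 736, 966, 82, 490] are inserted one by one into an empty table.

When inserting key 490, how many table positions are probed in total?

626: h=14 -> slot 14
452: h=10 -> slot 10
917: h=16 -> slot 16
457: h=15 -> slot 15
736: h=5 -> slot 5
966: h=14, probe 14,15,1 -> slot 1
82: h=14, probe 14,15,1,6 -> slot 6
490: h=14, probe 14,15,1,6,13 -> slot 13
Table: [-, 966, -, -, -, 736, 82, -, -, -, 452, -, -, 490, 626, 457, 917]

5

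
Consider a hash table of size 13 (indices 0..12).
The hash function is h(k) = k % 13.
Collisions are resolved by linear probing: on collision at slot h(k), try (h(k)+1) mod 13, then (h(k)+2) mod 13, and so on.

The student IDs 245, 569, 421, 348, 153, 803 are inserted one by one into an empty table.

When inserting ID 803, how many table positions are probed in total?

5

245 hashes to 11; slot 11 is free → place at 11.
569 hashes to 10; slot 10 is free → place at 10.
421 hashes to 5; slot 5 is free → place at 5.
348 hashes to 10; 10,11 taken → place at 12.
153 hashes to 10; 10,11,12 taken → place at 0.
803 hashes to 10; 10,11,12,0 taken → place at 1.
Table: [153, 803, ., ., ., 421, ., ., ., ., 569, 245, 348]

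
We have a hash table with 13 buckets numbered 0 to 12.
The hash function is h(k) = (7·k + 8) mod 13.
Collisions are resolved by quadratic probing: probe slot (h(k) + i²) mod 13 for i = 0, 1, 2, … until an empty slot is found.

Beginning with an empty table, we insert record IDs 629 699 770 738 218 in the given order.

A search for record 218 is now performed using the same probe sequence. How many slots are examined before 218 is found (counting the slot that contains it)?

629 hashes to 4; slot 4 is free => place at 4.
699 hashes to 0; slot 0 is free => place at 0.
770 hashes to 3; slot 3 is free => place at 3.
738 hashes to 0; 0 taken => place at 1.
218 hashes to 0; 0,1,4 taken => place at 9.
Table: [699, 738, -, 770, 629, -, -, -, -, 218, -, -, -]
Lookup 218: h=0, probe 0,1,4,9 → found at 9.

4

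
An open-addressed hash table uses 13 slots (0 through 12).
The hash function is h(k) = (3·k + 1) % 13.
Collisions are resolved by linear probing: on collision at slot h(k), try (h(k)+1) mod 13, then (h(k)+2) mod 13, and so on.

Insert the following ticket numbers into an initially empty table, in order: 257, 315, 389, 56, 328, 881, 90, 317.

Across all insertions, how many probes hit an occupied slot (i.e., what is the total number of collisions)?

6

257: h=5 → slot 5
315: h=10 → slot 10
389: h=11 → slot 11
56: h=0 → slot 0
328: h=10, probe 10,11,12 → slot 12
881: h=5, probe 5,6 → slot 6
90: h=11, probe 11,12,0,1 → slot 1
317: h=3 → slot 3
Table: [56, 90, _, 317, _, 257, 881, _, _, _, 315, 389, 328]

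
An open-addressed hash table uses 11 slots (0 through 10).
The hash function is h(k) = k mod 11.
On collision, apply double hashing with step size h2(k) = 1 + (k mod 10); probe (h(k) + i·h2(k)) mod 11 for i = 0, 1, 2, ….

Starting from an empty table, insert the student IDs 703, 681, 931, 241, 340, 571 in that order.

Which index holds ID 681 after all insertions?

703: h=10 → slot 10
681: h=10, h2=2, probe 10,1 → slot 1
931: h=7 → slot 7
241: h=10, h2=2, probe 10,1,3 → slot 3
340: h=10, h2=1, probe 10,0 → slot 0
571: h=10, h2=2, probe 10,1,3,5 → slot 5
Table: [340, 681, ., 241, ., 571, ., 931, ., ., 703]

1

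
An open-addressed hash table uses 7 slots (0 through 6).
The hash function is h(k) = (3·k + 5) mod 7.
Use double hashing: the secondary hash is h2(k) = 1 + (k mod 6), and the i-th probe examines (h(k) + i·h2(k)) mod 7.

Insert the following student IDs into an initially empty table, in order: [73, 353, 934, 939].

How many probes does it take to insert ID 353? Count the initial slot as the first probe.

2

73: h=0 -> slot 0
353: h=0, h2=6, probe 0,6 -> slot 6
934: h=0, h2=5, probe 0,5 -> slot 5
939: h=1 -> slot 1
Table: [73, 939, —, —, —, 934, 353]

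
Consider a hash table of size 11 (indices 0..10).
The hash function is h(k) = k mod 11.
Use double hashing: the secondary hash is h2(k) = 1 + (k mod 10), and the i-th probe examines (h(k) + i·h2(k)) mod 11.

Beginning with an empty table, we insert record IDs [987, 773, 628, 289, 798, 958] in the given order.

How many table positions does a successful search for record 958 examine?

987: h=8 => slot 8
773: h=3 => slot 3
628: h=1 => slot 1
289: h=3, h2=10, probe 3,2 => slot 2
798: h=6 => slot 6
958: h=1, h2=9, probe 1,10 => slot 10
Table: [., 628, 289, 773, ., ., 798, ., 987, ., 958]
Lookup 958: h=1, h2=9, probe 1,10 → found at 10.

2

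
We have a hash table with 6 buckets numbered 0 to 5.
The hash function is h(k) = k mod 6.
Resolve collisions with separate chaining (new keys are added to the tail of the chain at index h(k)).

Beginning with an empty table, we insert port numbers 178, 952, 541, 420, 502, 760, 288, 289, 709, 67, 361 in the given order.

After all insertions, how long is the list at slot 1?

5

Insert 178: h=4, bucket 4 empty → new chain.
Insert 952: h=4, bucket 4 nonempty → append to chain.
Insert 541: h=1, bucket 1 empty → new chain.
Insert 420: h=0, bucket 0 empty → new chain.
Insert 502: h=4, bucket 4 nonempty → append to chain.
Insert 760: h=4, bucket 4 nonempty → append to chain.
Insert 288: h=0, bucket 0 nonempty → append to chain.
Insert 289: h=1, bucket 1 nonempty → append to chain.
Insert 709: h=1, bucket 1 nonempty → append to chain.
Insert 67: h=1, bucket 1 nonempty → append to chain.
Insert 361: h=1, bucket 1 nonempty → append to chain.
Final buckets:
0: 420 -> 288
1: 541 -> 289 -> 709 -> 67 -> 361
2: .
3: .
4: 178 -> 952 -> 502 -> 760
5: .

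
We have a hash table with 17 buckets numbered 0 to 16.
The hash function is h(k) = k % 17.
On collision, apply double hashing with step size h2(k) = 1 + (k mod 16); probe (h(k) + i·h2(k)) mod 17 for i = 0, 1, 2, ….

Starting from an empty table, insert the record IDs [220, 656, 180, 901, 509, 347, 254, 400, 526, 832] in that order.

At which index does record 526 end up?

12

220: h=16 → slot 16
656: h=10 → slot 10
180: h=10, h2=5, probe 10,15 → slot 15
901: h=0 → slot 0
509: h=16, h2=14, probe 16,13 → slot 13
347: h=7 → slot 7
254: h=16, h2=15, probe 16,14 → slot 14
400: h=9 → slot 9
526: h=16, h2=15, probe 16,14,12 → slot 12
832: h=16, h2=1, probe 16,0,1 → slot 1
Table: [901, 832, -, -, -, -, -, 347, -, 400, 656, -, 526, 509, 254, 180, 220]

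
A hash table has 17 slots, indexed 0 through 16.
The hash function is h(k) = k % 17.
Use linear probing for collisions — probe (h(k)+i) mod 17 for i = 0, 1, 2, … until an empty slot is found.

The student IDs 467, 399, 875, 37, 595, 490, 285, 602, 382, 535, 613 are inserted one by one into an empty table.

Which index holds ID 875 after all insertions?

467 hashes to 8; slot 8 is free → place at 8.
399 hashes to 8; 8 taken → place at 9.
875 hashes to 8; 8,9 taken → place at 10.
37 hashes to 3; slot 3 is free → place at 3.
595 hashes to 0; slot 0 is free → place at 0.
490 hashes to 14; slot 14 is free → place at 14.
285 hashes to 13; slot 13 is free → place at 13.
602 hashes to 7; slot 7 is free → place at 7.
382 hashes to 8; 8,9,10 taken → place at 11.
535 hashes to 8; 8,9,10,11 taken → place at 12.
613 hashes to 1; slot 1 is free → place at 1.
Table: [595, 613, —, 37, —, —, —, 602, 467, 399, 875, 382, 535, 285, 490, —, —]

10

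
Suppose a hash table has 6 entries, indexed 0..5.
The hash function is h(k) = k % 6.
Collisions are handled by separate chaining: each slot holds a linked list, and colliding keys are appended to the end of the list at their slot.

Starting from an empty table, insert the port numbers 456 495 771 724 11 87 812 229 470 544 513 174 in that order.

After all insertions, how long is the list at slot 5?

1

456 → bucket 0
495 → bucket 3
771 → bucket 3 (collision)
724 → bucket 4
11 → bucket 5
87 → bucket 3 (collision)
812 → bucket 2
229 → bucket 1
470 → bucket 2 (collision)
544 → bucket 4 (collision)
513 → bucket 3 (collision)
174 → bucket 0 (collision)
Final buckets:
0: 456 -> 174
1: 229
2: 812 -> 470
3: 495 -> 771 -> 87 -> 513
4: 724 -> 544
5: 11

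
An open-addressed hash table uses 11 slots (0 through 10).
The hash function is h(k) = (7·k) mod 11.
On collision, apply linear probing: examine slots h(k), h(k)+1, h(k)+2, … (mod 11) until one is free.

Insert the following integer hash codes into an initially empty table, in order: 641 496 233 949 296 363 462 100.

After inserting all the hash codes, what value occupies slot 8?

641: h=10 -> slot 10
496: h=7 -> slot 7
233: h=3 -> slot 3
949: h=10, probe 10,0 -> slot 0
296: h=4 -> slot 4
363: h=0, probe 0,1 -> slot 1
462: h=0, probe 0,1,2 -> slot 2
100: h=7, probe 7,8 -> slot 8
Table: [949, 363, 462, 233, 296, ., ., 496, 100, ., 641]

100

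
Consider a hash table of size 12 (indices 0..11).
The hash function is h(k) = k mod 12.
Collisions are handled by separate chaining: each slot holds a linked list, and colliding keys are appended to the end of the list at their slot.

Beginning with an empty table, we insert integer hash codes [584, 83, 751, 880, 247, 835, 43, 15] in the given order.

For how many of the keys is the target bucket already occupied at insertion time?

Insert 584: h=8, bucket 8 empty -> new chain.
Insert 83: h=11, bucket 11 empty -> new chain.
Insert 751: h=7, bucket 7 empty -> new chain.
Insert 880: h=4, bucket 4 empty -> new chain.
Insert 247: h=7, bucket 7 nonempty -> append to chain.
Insert 835: h=7, bucket 7 nonempty -> append to chain.
Insert 43: h=7, bucket 7 nonempty -> append to chain.
Insert 15: h=3, bucket 3 empty -> new chain.
Final buckets:
0: —
1: —
2: —
3: 15
4: 880
5: —
6: —
7: 751 -> 247 -> 835 -> 43
8: 584
9: —
10: —
11: 83

3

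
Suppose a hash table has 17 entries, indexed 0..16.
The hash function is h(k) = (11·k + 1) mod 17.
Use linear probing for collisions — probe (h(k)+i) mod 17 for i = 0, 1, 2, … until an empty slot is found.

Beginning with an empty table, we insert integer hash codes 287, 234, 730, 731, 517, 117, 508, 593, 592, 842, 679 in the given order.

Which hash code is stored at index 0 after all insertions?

287 hashes to 13; slot 13 is free -> place at 13.
234 hashes to 8; slot 8 is free -> place at 8.
730 hashes to 7; slot 7 is free -> place at 7.
731 hashes to 1; slot 1 is free -> place at 1.
517 hashes to 10; slot 10 is free -> place at 10.
117 hashes to 13; 13 taken -> place at 14.
508 hashes to 13; 13,14 taken -> place at 15.
593 hashes to 13; 13,14,15 taken -> place at 16.
592 hashes to 2; slot 2 is free -> place at 2.
842 hashes to 15; 15,16 taken -> place at 0.
679 hashes to 7; 7,8 taken -> place at 9.
Table: [842, 731, 592, —, —, —, —, 730, 234, 679, 517, —, —, 287, 117, 508, 593]

842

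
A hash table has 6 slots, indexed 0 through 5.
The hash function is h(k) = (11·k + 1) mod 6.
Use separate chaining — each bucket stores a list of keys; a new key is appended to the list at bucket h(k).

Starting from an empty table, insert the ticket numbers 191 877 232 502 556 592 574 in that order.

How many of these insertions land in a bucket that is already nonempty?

191 → bucket 2
877 → bucket 0
232 → bucket 3
502 → bucket 3 (collision)
556 → bucket 3 (collision)
592 → bucket 3 (collision)
574 → bucket 3 (collision)
Final buckets:
0: 877
1: ∅
2: 191
3: 232 -> 502 -> 556 -> 592 -> 574
4: ∅
5: ∅

4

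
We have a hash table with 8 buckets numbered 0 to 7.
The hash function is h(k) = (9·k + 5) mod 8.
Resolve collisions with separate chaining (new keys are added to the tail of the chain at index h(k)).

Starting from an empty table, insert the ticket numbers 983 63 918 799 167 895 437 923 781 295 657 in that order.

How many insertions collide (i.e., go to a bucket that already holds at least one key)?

Insert 983: h=4, bucket 4 empty → new chain.
Insert 63: h=4, bucket 4 nonempty → append to chain.
Insert 918: h=3, bucket 3 empty → new chain.
Insert 799: h=4, bucket 4 nonempty → append to chain.
Insert 167: h=4, bucket 4 nonempty → append to chain.
Insert 895: h=4, bucket 4 nonempty → append to chain.
Insert 437: h=2, bucket 2 empty → new chain.
Insert 923: h=0, bucket 0 empty → new chain.
Insert 781: h=2, bucket 2 nonempty → append to chain.
Insert 295: h=4, bucket 4 nonempty → append to chain.
Insert 657: h=6, bucket 6 empty → new chain.
Final buckets:
0: 923
1: .
2: 437 -> 781
3: 918
4: 983 -> 63 -> 799 -> 167 -> 895 -> 295
5: .
6: 657
7: .

6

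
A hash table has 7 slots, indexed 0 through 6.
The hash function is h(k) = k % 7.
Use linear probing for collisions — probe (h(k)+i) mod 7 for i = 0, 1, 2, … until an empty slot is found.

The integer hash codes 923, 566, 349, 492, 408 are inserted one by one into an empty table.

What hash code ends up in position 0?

923 hashes to 6; slot 6 is free -> place at 6.
566 hashes to 6; 6 taken -> place at 0.
349 hashes to 6; 6,0 taken -> place at 1.
492 hashes to 2; slot 2 is free -> place at 2.
408 hashes to 2; 2 taken -> place at 3.
Table: [566, 349, 492, 408, ., ., 923]

566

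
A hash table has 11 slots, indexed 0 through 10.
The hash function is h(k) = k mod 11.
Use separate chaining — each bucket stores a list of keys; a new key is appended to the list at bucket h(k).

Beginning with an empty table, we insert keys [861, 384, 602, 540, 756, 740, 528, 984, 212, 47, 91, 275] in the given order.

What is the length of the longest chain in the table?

861 → bucket 3
384 → bucket 10
602 → bucket 8
540 → bucket 1
756 → bucket 8 (collision)
740 → bucket 3 (collision)
528 → bucket 0
984 → bucket 5
212 → bucket 3 (collision)
47 → bucket 3 (collision)
91 → bucket 3 (collision)
275 → bucket 0 (collision)
Final buckets:
0: 528 -> 275
1: 540
2: ∅
3: 861 -> 740 -> 212 -> 47 -> 91
4: ∅
5: 984
6: ∅
7: ∅
8: 602 -> 756
9: ∅
10: 384

5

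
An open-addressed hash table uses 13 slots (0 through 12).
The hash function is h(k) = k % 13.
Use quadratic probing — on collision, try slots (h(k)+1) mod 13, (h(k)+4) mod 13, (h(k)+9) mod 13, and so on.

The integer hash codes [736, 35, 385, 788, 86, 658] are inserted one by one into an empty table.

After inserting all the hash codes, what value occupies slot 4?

788

Insert 736: h=8, slot 8 empty => index 8.
Insert 35: h=9, slot 9 empty => index 9.
Insert 385: h=8, slots 8,9 occupied => index 12.
Insert 788: h=8, slots 8,9,12 occupied => index 4.
Insert 86: h=8, slots 8,9,12,4 occupied => index 11.
Insert 658: h=8, slots 8,9,12,4,11 occupied => index 7.
Table: [_, _, _, _, 788, _, _, 658, 736, 35, _, 86, 385]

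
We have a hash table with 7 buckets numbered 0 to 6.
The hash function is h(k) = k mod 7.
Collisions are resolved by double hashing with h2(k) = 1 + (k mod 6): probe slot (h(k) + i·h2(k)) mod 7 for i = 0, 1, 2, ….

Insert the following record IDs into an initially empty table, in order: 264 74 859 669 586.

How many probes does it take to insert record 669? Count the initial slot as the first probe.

2

264 hashes to 5; slot 5 is free → place at 5.
74 hashes to 4; slot 4 is free → place at 4.
859 hashes to 5, h2=2; 5 taken → place at 0.
669 hashes to 4, h2=4; 4 taken → place at 1.
586 hashes to 5, h2=5; 5 taken → place at 3.
Table: [859, 669, ∅, 586, 74, 264, ∅]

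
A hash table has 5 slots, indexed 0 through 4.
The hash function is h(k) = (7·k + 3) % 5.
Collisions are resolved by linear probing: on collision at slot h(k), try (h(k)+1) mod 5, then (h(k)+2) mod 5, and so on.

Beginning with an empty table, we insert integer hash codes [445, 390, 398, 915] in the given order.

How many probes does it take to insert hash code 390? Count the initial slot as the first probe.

Insert 445: h=3, slot 3 empty => index 3.
Insert 390: h=3, slot 3 occupied => index 4.
Insert 398: h=4, slot 4 occupied => index 0.
Insert 915: h=3, slots 3,4,0 occupied => index 1.
Table: [398, 915, -, 445, 390]

2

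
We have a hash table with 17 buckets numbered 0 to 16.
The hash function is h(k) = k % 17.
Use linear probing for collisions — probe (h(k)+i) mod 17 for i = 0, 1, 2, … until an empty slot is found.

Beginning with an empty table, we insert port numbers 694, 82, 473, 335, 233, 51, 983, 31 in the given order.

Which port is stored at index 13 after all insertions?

233

694: h=14 → slot 14
82: h=14, probe 14,15 → slot 15
473: h=14, probe 14,15,16 → slot 16
335: h=12 → slot 12
233: h=12, probe 12,13 → slot 13
51: h=0 → slot 0
983: h=14, probe 14,15,16,0,1 → slot 1
31: h=14, probe 14,15,16,0,1,2 → slot 2
Table: [51, 983, 31, -, -, -, -, -, -, -, -, -, 335, 233, 694, 82, 473]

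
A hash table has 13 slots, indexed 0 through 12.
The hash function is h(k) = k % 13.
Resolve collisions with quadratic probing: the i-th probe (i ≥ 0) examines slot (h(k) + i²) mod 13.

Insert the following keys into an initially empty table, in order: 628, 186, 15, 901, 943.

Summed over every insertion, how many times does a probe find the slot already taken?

3

628 hashes to 4; slot 4 is free => place at 4.
186 hashes to 4; 4 taken => place at 5.
15 hashes to 2; slot 2 is free => place at 2.
901 hashes to 4; 4,5 taken => place at 8.
943 hashes to 7; slot 7 is free => place at 7.
Table: [—, —, 15, —, 628, 186, —, 943, 901, —, —, —, —]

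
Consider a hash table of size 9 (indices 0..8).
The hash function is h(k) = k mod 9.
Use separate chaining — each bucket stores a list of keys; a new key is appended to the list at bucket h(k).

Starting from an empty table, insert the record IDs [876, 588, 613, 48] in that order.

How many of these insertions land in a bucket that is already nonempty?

2

876 → bucket 3
588 → bucket 3 (collision)
613 → bucket 1
48 → bucket 3 (collision)
Final buckets:
0: -
1: 613
2: -
3: 876 -> 588 -> 48
4: -
5: -
6: -
7: -
8: -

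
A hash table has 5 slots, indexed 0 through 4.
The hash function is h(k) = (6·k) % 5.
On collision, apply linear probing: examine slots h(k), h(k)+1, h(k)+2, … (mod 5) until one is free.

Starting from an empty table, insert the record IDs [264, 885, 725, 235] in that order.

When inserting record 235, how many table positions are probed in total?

3

264: h=4 → slot 4
885: h=0 → slot 0
725: h=0, probe 0,1 → slot 1
235: h=0, probe 0,1,2 → slot 2
Table: [885, 725, 235, —, 264]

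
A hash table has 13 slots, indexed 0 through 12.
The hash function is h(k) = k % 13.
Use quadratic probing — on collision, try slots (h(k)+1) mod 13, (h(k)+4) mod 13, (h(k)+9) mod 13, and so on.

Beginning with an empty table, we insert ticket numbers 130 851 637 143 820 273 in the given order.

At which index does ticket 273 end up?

9

130: h=0 => slot 0
851: h=6 => slot 6
637: h=0, probe 0,1 => slot 1
143: h=0, probe 0,1,4 => slot 4
820: h=1, probe 1,2 => slot 2
273: h=0, probe 0,1,4,9 => slot 9
Table: [130, 637, 820, -, 143, -, 851, -, -, 273, -, -, -]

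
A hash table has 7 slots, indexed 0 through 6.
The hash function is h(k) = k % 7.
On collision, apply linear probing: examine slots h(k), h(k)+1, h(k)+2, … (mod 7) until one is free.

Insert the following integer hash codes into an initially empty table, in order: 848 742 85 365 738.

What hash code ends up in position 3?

848: h=1 -> slot 1
742: h=0 -> slot 0
85: h=1, probe 1,2 -> slot 2
365: h=1, probe 1,2,3 -> slot 3
738: h=3, probe 3,4 -> slot 4
Table: [742, 848, 85, 365, 738, ∅, ∅]

365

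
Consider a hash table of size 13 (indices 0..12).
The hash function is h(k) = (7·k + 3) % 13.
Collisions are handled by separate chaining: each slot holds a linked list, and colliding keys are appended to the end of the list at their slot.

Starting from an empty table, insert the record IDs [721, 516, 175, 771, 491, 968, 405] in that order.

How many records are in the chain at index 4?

1

721 -> bucket 6
516 -> bucket 1
175 -> bucket 6 (collision)
771 -> bucket 5
491 -> bucket 8
968 -> bucket 6 (collision)
405 -> bucket 4
Final buckets:
0: —
1: 516
2: —
3: —
4: 405
5: 771
6: 721 -> 175 -> 968
7: —
8: 491
9: —
10: —
11: —
12: —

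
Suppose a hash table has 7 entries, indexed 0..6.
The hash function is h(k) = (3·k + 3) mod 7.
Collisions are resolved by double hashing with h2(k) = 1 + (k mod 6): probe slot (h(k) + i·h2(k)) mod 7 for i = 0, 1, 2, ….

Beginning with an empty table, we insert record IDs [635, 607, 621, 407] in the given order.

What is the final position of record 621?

1

Insert 635: h=4, slot 4 empty => index 4.
Insert 607: h=4, h2=2, slot 4 occupied => index 6.
Insert 621: h=4, h2=4, slot 4 occupied => index 1.
Insert 407: h=6, h2=6, slot 6 occupied => index 5.
Table: [-, 621, -, -, 635, 407, 607]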